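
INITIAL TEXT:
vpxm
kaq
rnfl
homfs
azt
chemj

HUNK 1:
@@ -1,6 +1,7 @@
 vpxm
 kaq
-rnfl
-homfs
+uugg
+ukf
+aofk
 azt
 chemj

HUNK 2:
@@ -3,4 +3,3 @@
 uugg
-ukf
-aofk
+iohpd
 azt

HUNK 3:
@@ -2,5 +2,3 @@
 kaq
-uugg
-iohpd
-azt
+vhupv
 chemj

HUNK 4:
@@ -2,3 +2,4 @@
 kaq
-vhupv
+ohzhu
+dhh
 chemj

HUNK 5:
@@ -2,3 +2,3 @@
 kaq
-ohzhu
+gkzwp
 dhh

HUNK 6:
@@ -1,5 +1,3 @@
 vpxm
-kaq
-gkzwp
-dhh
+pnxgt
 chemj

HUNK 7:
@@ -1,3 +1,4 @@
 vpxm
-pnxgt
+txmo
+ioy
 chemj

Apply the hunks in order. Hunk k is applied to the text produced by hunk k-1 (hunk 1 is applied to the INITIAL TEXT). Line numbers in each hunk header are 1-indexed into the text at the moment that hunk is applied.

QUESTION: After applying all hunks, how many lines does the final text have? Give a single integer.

Answer: 4

Derivation:
Hunk 1: at line 1 remove [rnfl,homfs] add [uugg,ukf,aofk] -> 7 lines: vpxm kaq uugg ukf aofk azt chemj
Hunk 2: at line 3 remove [ukf,aofk] add [iohpd] -> 6 lines: vpxm kaq uugg iohpd azt chemj
Hunk 3: at line 2 remove [uugg,iohpd,azt] add [vhupv] -> 4 lines: vpxm kaq vhupv chemj
Hunk 4: at line 2 remove [vhupv] add [ohzhu,dhh] -> 5 lines: vpxm kaq ohzhu dhh chemj
Hunk 5: at line 2 remove [ohzhu] add [gkzwp] -> 5 lines: vpxm kaq gkzwp dhh chemj
Hunk 6: at line 1 remove [kaq,gkzwp,dhh] add [pnxgt] -> 3 lines: vpxm pnxgt chemj
Hunk 7: at line 1 remove [pnxgt] add [txmo,ioy] -> 4 lines: vpxm txmo ioy chemj
Final line count: 4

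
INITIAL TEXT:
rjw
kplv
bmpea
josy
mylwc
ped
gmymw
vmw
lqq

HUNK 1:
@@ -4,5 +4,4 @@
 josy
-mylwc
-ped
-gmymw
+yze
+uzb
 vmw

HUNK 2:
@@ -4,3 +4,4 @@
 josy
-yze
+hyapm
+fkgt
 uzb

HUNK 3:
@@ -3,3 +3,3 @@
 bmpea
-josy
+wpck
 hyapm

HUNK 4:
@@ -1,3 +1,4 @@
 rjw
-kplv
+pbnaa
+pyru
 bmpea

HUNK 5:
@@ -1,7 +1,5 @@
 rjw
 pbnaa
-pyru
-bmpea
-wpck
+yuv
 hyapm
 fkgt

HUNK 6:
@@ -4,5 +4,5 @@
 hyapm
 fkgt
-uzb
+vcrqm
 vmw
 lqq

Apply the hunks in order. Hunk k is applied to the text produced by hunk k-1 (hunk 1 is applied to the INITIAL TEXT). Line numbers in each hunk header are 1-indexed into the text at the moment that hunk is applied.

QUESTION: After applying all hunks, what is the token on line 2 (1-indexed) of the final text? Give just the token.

Answer: pbnaa

Derivation:
Hunk 1: at line 4 remove [mylwc,ped,gmymw] add [yze,uzb] -> 8 lines: rjw kplv bmpea josy yze uzb vmw lqq
Hunk 2: at line 4 remove [yze] add [hyapm,fkgt] -> 9 lines: rjw kplv bmpea josy hyapm fkgt uzb vmw lqq
Hunk 3: at line 3 remove [josy] add [wpck] -> 9 lines: rjw kplv bmpea wpck hyapm fkgt uzb vmw lqq
Hunk 4: at line 1 remove [kplv] add [pbnaa,pyru] -> 10 lines: rjw pbnaa pyru bmpea wpck hyapm fkgt uzb vmw lqq
Hunk 5: at line 1 remove [pyru,bmpea,wpck] add [yuv] -> 8 lines: rjw pbnaa yuv hyapm fkgt uzb vmw lqq
Hunk 6: at line 4 remove [uzb] add [vcrqm] -> 8 lines: rjw pbnaa yuv hyapm fkgt vcrqm vmw lqq
Final line 2: pbnaa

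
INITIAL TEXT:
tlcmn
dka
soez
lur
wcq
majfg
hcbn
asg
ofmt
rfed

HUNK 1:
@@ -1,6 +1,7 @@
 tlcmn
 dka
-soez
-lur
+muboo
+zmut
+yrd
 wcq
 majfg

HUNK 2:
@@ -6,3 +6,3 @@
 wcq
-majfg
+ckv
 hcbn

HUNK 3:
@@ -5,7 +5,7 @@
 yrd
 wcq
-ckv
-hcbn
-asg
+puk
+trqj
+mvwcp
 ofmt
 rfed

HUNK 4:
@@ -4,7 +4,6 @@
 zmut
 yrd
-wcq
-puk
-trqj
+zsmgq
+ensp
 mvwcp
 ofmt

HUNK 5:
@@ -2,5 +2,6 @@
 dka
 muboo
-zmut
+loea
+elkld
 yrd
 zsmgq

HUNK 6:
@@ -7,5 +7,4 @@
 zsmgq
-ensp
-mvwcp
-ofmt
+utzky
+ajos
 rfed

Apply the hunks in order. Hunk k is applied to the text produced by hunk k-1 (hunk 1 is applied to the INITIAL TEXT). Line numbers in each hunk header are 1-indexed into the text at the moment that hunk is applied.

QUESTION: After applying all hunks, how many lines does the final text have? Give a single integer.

Answer: 10

Derivation:
Hunk 1: at line 1 remove [soez,lur] add [muboo,zmut,yrd] -> 11 lines: tlcmn dka muboo zmut yrd wcq majfg hcbn asg ofmt rfed
Hunk 2: at line 6 remove [majfg] add [ckv] -> 11 lines: tlcmn dka muboo zmut yrd wcq ckv hcbn asg ofmt rfed
Hunk 3: at line 5 remove [ckv,hcbn,asg] add [puk,trqj,mvwcp] -> 11 lines: tlcmn dka muboo zmut yrd wcq puk trqj mvwcp ofmt rfed
Hunk 4: at line 4 remove [wcq,puk,trqj] add [zsmgq,ensp] -> 10 lines: tlcmn dka muboo zmut yrd zsmgq ensp mvwcp ofmt rfed
Hunk 5: at line 2 remove [zmut] add [loea,elkld] -> 11 lines: tlcmn dka muboo loea elkld yrd zsmgq ensp mvwcp ofmt rfed
Hunk 6: at line 7 remove [ensp,mvwcp,ofmt] add [utzky,ajos] -> 10 lines: tlcmn dka muboo loea elkld yrd zsmgq utzky ajos rfed
Final line count: 10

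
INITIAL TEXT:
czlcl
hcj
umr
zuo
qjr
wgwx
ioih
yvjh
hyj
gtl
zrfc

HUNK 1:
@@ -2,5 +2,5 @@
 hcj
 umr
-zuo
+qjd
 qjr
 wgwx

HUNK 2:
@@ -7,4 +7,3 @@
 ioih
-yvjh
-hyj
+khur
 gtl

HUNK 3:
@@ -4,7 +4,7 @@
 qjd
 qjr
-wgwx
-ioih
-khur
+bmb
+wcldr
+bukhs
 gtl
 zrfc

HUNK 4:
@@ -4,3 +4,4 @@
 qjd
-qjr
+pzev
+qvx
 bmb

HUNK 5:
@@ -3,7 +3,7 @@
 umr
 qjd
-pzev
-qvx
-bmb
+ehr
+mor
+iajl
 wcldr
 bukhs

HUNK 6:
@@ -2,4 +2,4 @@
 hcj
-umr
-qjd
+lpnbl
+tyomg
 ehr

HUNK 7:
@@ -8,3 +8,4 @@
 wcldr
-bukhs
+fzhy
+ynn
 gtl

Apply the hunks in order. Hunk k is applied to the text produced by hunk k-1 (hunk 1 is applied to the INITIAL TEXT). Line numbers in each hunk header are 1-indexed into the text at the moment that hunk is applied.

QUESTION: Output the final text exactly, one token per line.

Hunk 1: at line 2 remove [zuo] add [qjd] -> 11 lines: czlcl hcj umr qjd qjr wgwx ioih yvjh hyj gtl zrfc
Hunk 2: at line 7 remove [yvjh,hyj] add [khur] -> 10 lines: czlcl hcj umr qjd qjr wgwx ioih khur gtl zrfc
Hunk 3: at line 4 remove [wgwx,ioih,khur] add [bmb,wcldr,bukhs] -> 10 lines: czlcl hcj umr qjd qjr bmb wcldr bukhs gtl zrfc
Hunk 4: at line 4 remove [qjr] add [pzev,qvx] -> 11 lines: czlcl hcj umr qjd pzev qvx bmb wcldr bukhs gtl zrfc
Hunk 5: at line 3 remove [pzev,qvx,bmb] add [ehr,mor,iajl] -> 11 lines: czlcl hcj umr qjd ehr mor iajl wcldr bukhs gtl zrfc
Hunk 6: at line 2 remove [umr,qjd] add [lpnbl,tyomg] -> 11 lines: czlcl hcj lpnbl tyomg ehr mor iajl wcldr bukhs gtl zrfc
Hunk 7: at line 8 remove [bukhs] add [fzhy,ynn] -> 12 lines: czlcl hcj lpnbl tyomg ehr mor iajl wcldr fzhy ynn gtl zrfc

Answer: czlcl
hcj
lpnbl
tyomg
ehr
mor
iajl
wcldr
fzhy
ynn
gtl
zrfc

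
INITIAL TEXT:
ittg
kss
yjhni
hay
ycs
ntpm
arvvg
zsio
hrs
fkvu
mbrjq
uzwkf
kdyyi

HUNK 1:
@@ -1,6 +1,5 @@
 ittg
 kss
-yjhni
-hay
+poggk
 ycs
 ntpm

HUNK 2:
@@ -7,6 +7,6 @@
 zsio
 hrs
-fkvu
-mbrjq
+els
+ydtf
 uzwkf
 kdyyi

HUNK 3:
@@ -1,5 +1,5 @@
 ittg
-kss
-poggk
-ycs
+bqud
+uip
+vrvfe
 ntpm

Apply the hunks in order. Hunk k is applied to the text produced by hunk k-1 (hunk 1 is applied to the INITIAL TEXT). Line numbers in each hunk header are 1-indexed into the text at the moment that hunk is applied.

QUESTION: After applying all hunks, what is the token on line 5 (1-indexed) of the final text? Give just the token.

Hunk 1: at line 1 remove [yjhni,hay] add [poggk] -> 12 lines: ittg kss poggk ycs ntpm arvvg zsio hrs fkvu mbrjq uzwkf kdyyi
Hunk 2: at line 7 remove [fkvu,mbrjq] add [els,ydtf] -> 12 lines: ittg kss poggk ycs ntpm arvvg zsio hrs els ydtf uzwkf kdyyi
Hunk 3: at line 1 remove [kss,poggk,ycs] add [bqud,uip,vrvfe] -> 12 lines: ittg bqud uip vrvfe ntpm arvvg zsio hrs els ydtf uzwkf kdyyi
Final line 5: ntpm

Answer: ntpm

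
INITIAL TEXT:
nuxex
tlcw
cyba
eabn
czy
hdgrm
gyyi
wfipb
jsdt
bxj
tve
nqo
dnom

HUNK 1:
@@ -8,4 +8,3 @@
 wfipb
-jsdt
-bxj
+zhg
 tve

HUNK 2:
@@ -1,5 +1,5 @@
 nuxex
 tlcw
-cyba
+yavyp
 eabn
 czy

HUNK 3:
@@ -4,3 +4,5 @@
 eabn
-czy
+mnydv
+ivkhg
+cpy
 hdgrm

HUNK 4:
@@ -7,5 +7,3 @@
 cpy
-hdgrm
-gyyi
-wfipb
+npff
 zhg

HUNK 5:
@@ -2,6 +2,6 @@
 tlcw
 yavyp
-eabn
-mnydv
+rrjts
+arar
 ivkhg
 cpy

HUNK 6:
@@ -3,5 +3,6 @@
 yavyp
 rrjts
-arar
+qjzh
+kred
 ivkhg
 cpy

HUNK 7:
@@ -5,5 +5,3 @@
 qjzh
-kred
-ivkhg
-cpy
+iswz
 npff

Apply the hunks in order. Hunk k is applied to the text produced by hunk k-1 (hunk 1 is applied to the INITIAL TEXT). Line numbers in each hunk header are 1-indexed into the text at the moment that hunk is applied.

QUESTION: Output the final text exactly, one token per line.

Hunk 1: at line 8 remove [jsdt,bxj] add [zhg] -> 12 lines: nuxex tlcw cyba eabn czy hdgrm gyyi wfipb zhg tve nqo dnom
Hunk 2: at line 1 remove [cyba] add [yavyp] -> 12 lines: nuxex tlcw yavyp eabn czy hdgrm gyyi wfipb zhg tve nqo dnom
Hunk 3: at line 4 remove [czy] add [mnydv,ivkhg,cpy] -> 14 lines: nuxex tlcw yavyp eabn mnydv ivkhg cpy hdgrm gyyi wfipb zhg tve nqo dnom
Hunk 4: at line 7 remove [hdgrm,gyyi,wfipb] add [npff] -> 12 lines: nuxex tlcw yavyp eabn mnydv ivkhg cpy npff zhg tve nqo dnom
Hunk 5: at line 2 remove [eabn,mnydv] add [rrjts,arar] -> 12 lines: nuxex tlcw yavyp rrjts arar ivkhg cpy npff zhg tve nqo dnom
Hunk 6: at line 3 remove [arar] add [qjzh,kred] -> 13 lines: nuxex tlcw yavyp rrjts qjzh kred ivkhg cpy npff zhg tve nqo dnom
Hunk 7: at line 5 remove [kred,ivkhg,cpy] add [iswz] -> 11 lines: nuxex tlcw yavyp rrjts qjzh iswz npff zhg tve nqo dnom

Answer: nuxex
tlcw
yavyp
rrjts
qjzh
iswz
npff
zhg
tve
nqo
dnom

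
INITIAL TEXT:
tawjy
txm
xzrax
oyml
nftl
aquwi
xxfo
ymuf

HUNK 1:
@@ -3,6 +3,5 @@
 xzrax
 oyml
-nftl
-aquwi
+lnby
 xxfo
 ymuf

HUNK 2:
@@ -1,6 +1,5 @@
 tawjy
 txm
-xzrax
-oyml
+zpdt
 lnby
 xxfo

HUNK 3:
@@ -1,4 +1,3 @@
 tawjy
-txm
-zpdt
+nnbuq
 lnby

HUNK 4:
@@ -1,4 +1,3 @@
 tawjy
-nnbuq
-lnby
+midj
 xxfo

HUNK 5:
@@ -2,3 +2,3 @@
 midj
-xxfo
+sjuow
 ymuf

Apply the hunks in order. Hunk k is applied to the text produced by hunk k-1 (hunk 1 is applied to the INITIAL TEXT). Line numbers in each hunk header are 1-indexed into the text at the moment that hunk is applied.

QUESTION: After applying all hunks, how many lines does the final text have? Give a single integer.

Hunk 1: at line 3 remove [nftl,aquwi] add [lnby] -> 7 lines: tawjy txm xzrax oyml lnby xxfo ymuf
Hunk 2: at line 1 remove [xzrax,oyml] add [zpdt] -> 6 lines: tawjy txm zpdt lnby xxfo ymuf
Hunk 3: at line 1 remove [txm,zpdt] add [nnbuq] -> 5 lines: tawjy nnbuq lnby xxfo ymuf
Hunk 4: at line 1 remove [nnbuq,lnby] add [midj] -> 4 lines: tawjy midj xxfo ymuf
Hunk 5: at line 2 remove [xxfo] add [sjuow] -> 4 lines: tawjy midj sjuow ymuf
Final line count: 4

Answer: 4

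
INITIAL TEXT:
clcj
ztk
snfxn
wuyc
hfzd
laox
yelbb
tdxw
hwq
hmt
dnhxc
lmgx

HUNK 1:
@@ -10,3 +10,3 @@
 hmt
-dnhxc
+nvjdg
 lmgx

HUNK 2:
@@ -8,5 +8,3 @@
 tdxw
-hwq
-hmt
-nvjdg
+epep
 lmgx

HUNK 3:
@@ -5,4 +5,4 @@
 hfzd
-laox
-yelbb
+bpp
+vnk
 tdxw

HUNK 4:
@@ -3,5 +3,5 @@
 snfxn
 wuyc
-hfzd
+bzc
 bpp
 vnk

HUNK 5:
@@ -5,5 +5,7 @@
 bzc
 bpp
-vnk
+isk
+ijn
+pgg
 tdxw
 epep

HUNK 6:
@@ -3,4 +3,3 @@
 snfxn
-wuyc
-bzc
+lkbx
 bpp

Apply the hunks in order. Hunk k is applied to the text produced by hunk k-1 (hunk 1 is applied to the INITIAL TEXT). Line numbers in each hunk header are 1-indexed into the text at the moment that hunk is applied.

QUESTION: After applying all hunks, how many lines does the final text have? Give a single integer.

Answer: 11

Derivation:
Hunk 1: at line 10 remove [dnhxc] add [nvjdg] -> 12 lines: clcj ztk snfxn wuyc hfzd laox yelbb tdxw hwq hmt nvjdg lmgx
Hunk 2: at line 8 remove [hwq,hmt,nvjdg] add [epep] -> 10 lines: clcj ztk snfxn wuyc hfzd laox yelbb tdxw epep lmgx
Hunk 3: at line 5 remove [laox,yelbb] add [bpp,vnk] -> 10 lines: clcj ztk snfxn wuyc hfzd bpp vnk tdxw epep lmgx
Hunk 4: at line 3 remove [hfzd] add [bzc] -> 10 lines: clcj ztk snfxn wuyc bzc bpp vnk tdxw epep lmgx
Hunk 5: at line 5 remove [vnk] add [isk,ijn,pgg] -> 12 lines: clcj ztk snfxn wuyc bzc bpp isk ijn pgg tdxw epep lmgx
Hunk 6: at line 3 remove [wuyc,bzc] add [lkbx] -> 11 lines: clcj ztk snfxn lkbx bpp isk ijn pgg tdxw epep lmgx
Final line count: 11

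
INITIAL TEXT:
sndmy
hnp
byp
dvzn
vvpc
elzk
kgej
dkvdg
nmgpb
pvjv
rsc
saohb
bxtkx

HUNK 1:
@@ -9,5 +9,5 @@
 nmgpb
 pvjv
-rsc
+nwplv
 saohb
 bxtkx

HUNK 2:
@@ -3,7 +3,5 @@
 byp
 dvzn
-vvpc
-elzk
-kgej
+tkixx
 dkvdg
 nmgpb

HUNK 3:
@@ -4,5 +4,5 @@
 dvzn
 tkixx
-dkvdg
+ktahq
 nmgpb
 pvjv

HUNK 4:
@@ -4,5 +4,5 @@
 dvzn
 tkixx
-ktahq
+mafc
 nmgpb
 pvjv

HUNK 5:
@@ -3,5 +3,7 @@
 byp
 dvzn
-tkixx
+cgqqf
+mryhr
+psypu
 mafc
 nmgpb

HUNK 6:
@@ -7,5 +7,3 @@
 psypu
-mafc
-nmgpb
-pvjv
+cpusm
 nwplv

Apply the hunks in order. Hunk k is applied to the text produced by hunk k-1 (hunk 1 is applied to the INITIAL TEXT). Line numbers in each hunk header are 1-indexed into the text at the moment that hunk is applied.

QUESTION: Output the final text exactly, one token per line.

Hunk 1: at line 9 remove [rsc] add [nwplv] -> 13 lines: sndmy hnp byp dvzn vvpc elzk kgej dkvdg nmgpb pvjv nwplv saohb bxtkx
Hunk 2: at line 3 remove [vvpc,elzk,kgej] add [tkixx] -> 11 lines: sndmy hnp byp dvzn tkixx dkvdg nmgpb pvjv nwplv saohb bxtkx
Hunk 3: at line 4 remove [dkvdg] add [ktahq] -> 11 lines: sndmy hnp byp dvzn tkixx ktahq nmgpb pvjv nwplv saohb bxtkx
Hunk 4: at line 4 remove [ktahq] add [mafc] -> 11 lines: sndmy hnp byp dvzn tkixx mafc nmgpb pvjv nwplv saohb bxtkx
Hunk 5: at line 3 remove [tkixx] add [cgqqf,mryhr,psypu] -> 13 lines: sndmy hnp byp dvzn cgqqf mryhr psypu mafc nmgpb pvjv nwplv saohb bxtkx
Hunk 6: at line 7 remove [mafc,nmgpb,pvjv] add [cpusm] -> 11 lines: sndmy hnp byp dvzn cgqqf mryhr psypu cpusm nwplv saohb bxtkx

Answer: sndmy
hnp
byp
dvzn
cgqqf
mryhr
psypu
cpusm
nwplv
saohb
bxtkx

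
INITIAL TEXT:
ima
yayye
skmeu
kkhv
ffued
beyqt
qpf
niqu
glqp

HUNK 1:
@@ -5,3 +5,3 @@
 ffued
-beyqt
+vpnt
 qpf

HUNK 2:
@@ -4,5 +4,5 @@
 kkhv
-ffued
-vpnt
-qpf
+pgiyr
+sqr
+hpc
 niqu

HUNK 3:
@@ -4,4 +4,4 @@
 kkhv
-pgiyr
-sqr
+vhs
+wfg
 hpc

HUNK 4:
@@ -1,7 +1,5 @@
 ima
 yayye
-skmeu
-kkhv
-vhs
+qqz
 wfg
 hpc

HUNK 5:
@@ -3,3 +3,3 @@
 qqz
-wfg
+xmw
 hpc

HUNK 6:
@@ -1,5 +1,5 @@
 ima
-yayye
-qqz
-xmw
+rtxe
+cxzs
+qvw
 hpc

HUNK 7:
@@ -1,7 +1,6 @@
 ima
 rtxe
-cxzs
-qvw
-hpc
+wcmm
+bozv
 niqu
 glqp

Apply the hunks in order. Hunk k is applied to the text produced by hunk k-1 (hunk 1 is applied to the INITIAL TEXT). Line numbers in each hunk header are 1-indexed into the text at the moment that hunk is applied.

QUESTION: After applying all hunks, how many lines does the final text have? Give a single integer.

Hunk 1: at line 5 remove [beyqt] add [vpnt] -> 9 lines: ima yayye skmeu kkhv ffued vpnt qpf niqu glqp
Hunk 2: at line 4 remove [ffued,vpnt,qpf] add [pgiyr,sqr,hpc] -> 9 lines: ima yayye skmeu kkhv pgiyr sqr hpc niqu glqp
Hunk 3: at line 4 remove [pgiyr,sqr] add [vhs,wfg] -> 9 lines: ima yayye skmeu kkhv vhs wfg hpc niqu glqp
Hunk 4: at line 1 remove [skmeu,kkhv,vhs] add [qqz] -> 7 lines: ima yayye qqz wfg hpc niqu glqp
Hunk 5: at line 3 remove [wfg] add [xmw] -> 7 lines: ima yayye qqz xmw hpc niqu glqp
Hunk 6: at line 1 remove [yayye,qqz,xmw] add [rtxe,cxzs,qvw] -> 7 lines: ima rtxe cxzs qvw hpc niqu glqp
Hunk 7: at line 1 remove [cxzs,qvw,hpc] add [wcmm,bozv] -> 6 lines: ima rtxe wcmm bozv niqu glqp
Final line count: 6

Answer: 6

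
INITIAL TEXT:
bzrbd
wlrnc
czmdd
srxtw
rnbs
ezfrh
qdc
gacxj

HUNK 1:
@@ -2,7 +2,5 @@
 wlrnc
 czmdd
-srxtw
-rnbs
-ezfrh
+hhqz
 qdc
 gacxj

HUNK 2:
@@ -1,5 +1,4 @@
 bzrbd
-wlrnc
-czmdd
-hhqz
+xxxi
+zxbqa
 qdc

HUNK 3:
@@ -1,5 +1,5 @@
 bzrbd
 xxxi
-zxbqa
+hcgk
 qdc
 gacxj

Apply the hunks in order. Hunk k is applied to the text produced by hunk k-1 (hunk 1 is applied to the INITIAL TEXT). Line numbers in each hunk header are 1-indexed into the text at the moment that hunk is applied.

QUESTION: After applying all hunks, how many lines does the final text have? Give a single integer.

Hunk 1: at line 2 remove [srxtw,rnbs,ezfrh] add [hhqz] -> 6 lines: bzrbd wlrnc czmdd hhqz qdc gacxj
Hunk 2: at line 1 remove [wlrnc,czmdd,hhqz] add [xxxi,zxbqa] -> 5 lines: bzrbd xxxi zxbqa qdc gacxj
Hunk 3: at line 1 remove [zxbqa] add [hcgk] -> 5 lines: bzrbd xxxi hcgk qdc gacxj
Final line count: 5

Answer: 5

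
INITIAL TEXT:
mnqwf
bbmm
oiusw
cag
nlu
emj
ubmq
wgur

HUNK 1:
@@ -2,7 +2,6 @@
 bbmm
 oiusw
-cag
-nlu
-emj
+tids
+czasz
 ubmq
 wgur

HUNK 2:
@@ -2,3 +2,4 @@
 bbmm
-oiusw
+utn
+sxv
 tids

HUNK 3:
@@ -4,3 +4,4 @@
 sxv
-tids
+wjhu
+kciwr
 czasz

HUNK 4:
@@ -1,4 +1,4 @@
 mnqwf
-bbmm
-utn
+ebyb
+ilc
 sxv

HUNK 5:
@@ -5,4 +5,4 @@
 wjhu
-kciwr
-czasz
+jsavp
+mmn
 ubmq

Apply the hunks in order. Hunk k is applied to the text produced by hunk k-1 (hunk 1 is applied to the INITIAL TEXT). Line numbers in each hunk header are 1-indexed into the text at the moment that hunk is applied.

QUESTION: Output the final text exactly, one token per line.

Answer: mnqwf
ebyb
ilc
sxv
wjhu
jsavp
mmn
ubmq
wgur

Derivation:
Hunk 1: at line 2 remove [cag,nlu,emj] add [tids,czasz] -> 7 lines: mnqwf bbmm oiusw tids czasz ubmq wgur
Hunk 2: at line 2 remove [oiusw] add [utn,sxv] -> 8 lines: mnqwf bbmm utn sxv tids czasz ubmq wgur
Hunk 3: at line 4 remove [tids] add [wjhu,kciwr] -> 9 lines: mnqwf bbmm utn sxv wjhu kciwr czasz ubmq wgur
Hunk 4: at line 1 remove [bbmm,utn] add [ebyb,ilc] -> 9 lines: mnqwf ebyb ilc sxv wjhu kciwr czasz ubmq wgur
Hunk 5: at line 5 remove [kciwr,czasz] add [jsavp,mmn] -> 9 lines: mnqwf ebyb ilc sxv wjhu jsavp mmn ubmq wgur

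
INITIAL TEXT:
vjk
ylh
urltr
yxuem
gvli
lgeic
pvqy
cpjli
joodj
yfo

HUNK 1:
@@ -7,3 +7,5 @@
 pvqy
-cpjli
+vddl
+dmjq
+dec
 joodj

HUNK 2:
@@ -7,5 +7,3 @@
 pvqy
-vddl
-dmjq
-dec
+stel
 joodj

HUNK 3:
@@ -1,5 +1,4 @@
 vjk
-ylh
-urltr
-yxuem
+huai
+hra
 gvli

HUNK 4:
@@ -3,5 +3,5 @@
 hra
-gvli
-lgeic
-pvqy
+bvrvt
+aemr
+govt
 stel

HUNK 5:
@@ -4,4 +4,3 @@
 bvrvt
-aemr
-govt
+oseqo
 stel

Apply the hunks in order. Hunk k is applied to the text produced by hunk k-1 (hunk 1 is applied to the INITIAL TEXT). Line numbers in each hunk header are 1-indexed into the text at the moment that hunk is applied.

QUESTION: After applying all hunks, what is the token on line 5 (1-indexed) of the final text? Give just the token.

Hunk 1: at line 7 remove [cpjli] add [vddl,dmjq,dec] -> 12 lines: vjk ylh urltr yxuem gvli lgeic pvqy vddl dmjq dec joodj yfo
Hunk 2: at line 7 remove [vddl,dmjq,dec] add [stel] -> 10 lines: vjk ylh urltr yxuem gvli lgeic pvqy stel joodj yfo
Hunk 3: at line 1 remove [ylh,urltr,yxuem] add [huai,hra] -> 9 lines: vjk huai hra gvli lgeic pvqy stel joodj yfo
Hunk 4: at line 3 remove [gvli,lgeic,pvqy] add [bvrvt,aemr,govt] -> 9 lines: vjk huai hra bvrvt aemr govt stel joodj yfo
Hunk 5: at line 4 remove [aemr,govt] add [oseqo] -> 8 lines: vjk huai hra bvrvt oseqo stel joodj yfo
Final line 5: oseqo

Answer: oseqo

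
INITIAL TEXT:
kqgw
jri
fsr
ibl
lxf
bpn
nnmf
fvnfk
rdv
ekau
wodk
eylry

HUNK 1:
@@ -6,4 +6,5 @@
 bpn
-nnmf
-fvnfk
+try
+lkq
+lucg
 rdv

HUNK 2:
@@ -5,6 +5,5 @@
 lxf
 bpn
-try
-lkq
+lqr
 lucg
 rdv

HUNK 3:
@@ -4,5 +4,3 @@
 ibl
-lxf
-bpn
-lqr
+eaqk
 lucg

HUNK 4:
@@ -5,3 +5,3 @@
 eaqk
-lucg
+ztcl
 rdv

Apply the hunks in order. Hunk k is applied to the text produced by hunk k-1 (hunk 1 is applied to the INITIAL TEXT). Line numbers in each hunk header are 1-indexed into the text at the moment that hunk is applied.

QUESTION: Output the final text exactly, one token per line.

Hunk 1: at line 6 remove [nnmf,fvnfk] add [try,lkq,lucg] -> 13 lines: kqgw jri fsr ibl lxf bpn try lkq lucg rdv ekau wodk eylry
Hunk 2: at line 5 remove [try,lkq] add [lqr] -> 12 lines: kqgw jri fsr ibl lxf bpn lqr lucg rdv ekau wodk eylry
Hunk 3: at line 4 remove [lxf,bpn,lqr] add [eaqk] -> 10 lines: kqgw jri fsr ibl eaqk lucg rdv ekau wodk eylry
Hunk 4: at line 5 remove [lucg] add [ztcl] -> 10 lines: kqgw jri fsr ibl eaqk ztcl rdv ekau wodk eylry

Answer: kqgw
jri
fsr
ibl
eaqk
ztcl
rdv
ekau
wodk
eylry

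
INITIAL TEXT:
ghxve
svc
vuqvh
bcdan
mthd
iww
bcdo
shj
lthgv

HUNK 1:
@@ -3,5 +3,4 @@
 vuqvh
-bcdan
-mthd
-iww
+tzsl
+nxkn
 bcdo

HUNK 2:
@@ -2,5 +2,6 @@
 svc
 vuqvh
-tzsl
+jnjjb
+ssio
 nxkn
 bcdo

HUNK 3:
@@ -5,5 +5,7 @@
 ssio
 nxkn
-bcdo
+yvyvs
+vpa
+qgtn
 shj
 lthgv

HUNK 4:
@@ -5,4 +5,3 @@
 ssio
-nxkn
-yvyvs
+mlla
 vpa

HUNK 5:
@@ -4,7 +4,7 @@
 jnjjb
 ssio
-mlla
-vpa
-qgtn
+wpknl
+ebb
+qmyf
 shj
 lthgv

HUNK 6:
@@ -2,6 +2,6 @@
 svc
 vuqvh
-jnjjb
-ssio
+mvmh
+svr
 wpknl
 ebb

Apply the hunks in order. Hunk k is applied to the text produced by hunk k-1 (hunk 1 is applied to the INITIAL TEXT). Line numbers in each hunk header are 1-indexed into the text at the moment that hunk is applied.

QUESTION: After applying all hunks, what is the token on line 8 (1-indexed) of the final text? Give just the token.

Answer: qmyf

Derivation:
Hunk 1: at line 3 remove [bcdan,mthd,iww] add [tzsl,nxkn] -> 8 lines: ghxve svc vuqvh tzsl nxkn bcdo shj lthgv
Hunk 2: at line 2 remove [tzsl] add [jnjjb,ssio] -> 9 lines: ghxve svc vuqvh jnjjb ssio nxkn bcdo shj lthgv
Hunk 3: at line 5 remove [bcdo] add [yvyvs,vpa,qgtn] -> 11 lines: ghxve svc vuqvh jnjjb ssio nxkn yvyvs vpa qgtn shj lthgv
Hunk 4: at line 5 remove [nxkn,yvyvs] add [mlla] -> 10 lines: ghxve svc vuqvh jnjjb ssio mlla vpa qgtn shj lthgv
Hunk 5: at line 4 remove [mlla,vpa,qgtn] add [wpknl,ebb,qmyf] -> 10 lines: ghxve svc vuqvh jnjjb ssio wpknl ebb qmyf shj lthgv
Hunk 6: at line 2 remove [jnjjb,ssio] add [mvmh,svr] -> 10 lines: ghxve svc vuqvh mvmh svr wpknl ebb qmyf shj lthgv
Final line 8: qmyf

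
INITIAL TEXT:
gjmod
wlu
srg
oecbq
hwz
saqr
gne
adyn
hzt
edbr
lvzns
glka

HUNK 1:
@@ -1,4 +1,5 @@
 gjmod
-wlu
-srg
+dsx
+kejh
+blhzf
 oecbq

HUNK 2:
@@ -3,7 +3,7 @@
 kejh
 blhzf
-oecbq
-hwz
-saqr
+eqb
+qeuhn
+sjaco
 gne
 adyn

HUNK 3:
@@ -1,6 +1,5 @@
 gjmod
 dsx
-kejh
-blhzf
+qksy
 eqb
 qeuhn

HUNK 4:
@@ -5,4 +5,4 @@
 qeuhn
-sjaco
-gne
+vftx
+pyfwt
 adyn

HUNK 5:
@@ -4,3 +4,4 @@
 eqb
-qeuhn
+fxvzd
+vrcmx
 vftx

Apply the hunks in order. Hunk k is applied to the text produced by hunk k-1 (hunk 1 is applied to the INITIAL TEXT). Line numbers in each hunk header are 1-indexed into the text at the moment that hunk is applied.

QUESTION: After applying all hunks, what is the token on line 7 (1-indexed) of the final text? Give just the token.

Hunk 1: at line 1 remove [wlu,srg] add [dsx,kejh,blhzf] -> 13 lines: gjmod dsx kejh blhzf oecbq hwz saqr gne adyn hzt edbr lvzns glka
Hunk 2: at line 3 remove [oecbq,hwz,saqr] add [eqb,qeuhn,sjaco] -> 13 lines: gjmod dsx kejh blhzf eqb qeuhn sjaco gne adyn hzt edbr lvzns glka
Hunk 3: at line 1 remove [kejh,blhzf] add [qksy] -> 12 lines: gjmod dsx qksy eqb qeuhn sjaco gne adyn hzt edbr lvzns glka
Hunk 4: at line 5 remove [sjaco,gne] add [vftx,pyfwt] -> 12 lines: gjmod dsx qksy eqb qeuhn vftx pyfwt adyn hzt edbr lvzns glka
Hunk 5: at line 4 remove [qeuhn] add [fxvzd,vrcmx] -> 13 lines: gjmod dsx qksy eqb fxvzd vrcmx vftx pyfwt adyn hzt edbr lvzns glka
Final line 7: vftx

Answer: vftx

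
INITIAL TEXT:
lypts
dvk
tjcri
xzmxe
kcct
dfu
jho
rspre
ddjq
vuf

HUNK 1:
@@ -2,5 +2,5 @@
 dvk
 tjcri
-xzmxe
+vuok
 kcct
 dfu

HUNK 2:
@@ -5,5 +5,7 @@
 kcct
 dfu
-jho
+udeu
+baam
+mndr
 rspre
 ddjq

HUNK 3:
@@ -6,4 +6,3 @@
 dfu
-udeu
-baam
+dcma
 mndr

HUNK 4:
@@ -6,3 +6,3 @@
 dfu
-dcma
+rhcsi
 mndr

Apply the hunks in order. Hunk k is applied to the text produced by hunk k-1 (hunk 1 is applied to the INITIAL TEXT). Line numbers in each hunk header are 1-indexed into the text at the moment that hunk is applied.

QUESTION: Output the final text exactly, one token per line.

Hunk 1: at line 2 remove [xzmxe] add [vuok] -> 10 lines: lypts dvk tjcri vuok kcct dfu jho rspre ddjq vuf
Hunk 2: at line 5 remove [jho] add [udeu,baam,mndr] -> 12 lines: lypts dvk tjcri vuok kcct dfu udeu baam mndr rspre ddjq vuf
Hunk 3: at line 6 remove [udeu,baam] add [dcma] -> 11 lines: lypts dvk tjcri vuok kcct dfu dcma mndr rspre ddjq vuf
Hunk 4: at line 6 remove [dcma] add [rhcsi] -> 11 lines: lypts dvk tjcri vuok kcct dfu rhcsi mndr rspre ddjq vuf

Answer: lypts
dvk
tjcri
vuok
kcct
dfu
rhcsi
mndr
rspre
ddjq
vuf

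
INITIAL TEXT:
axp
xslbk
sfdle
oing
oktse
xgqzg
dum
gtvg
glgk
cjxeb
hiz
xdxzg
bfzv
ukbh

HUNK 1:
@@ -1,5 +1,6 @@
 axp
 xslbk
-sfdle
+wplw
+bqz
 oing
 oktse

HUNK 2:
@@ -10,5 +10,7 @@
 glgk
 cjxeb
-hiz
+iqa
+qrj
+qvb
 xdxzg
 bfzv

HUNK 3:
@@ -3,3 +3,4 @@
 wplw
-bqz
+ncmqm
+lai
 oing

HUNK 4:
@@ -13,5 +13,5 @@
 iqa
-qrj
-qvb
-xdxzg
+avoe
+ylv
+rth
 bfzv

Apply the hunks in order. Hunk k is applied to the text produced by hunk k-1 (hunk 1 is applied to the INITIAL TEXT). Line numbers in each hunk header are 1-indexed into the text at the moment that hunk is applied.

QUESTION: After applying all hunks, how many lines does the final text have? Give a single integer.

Hunk 1: at line 1 remove [sfdle] add [wplw,bqz] -> 15 lines: axp xslbk wplw bqz oing oktse xgqzg dum gtvg glgk cjxeb hiz xdxzg bfzv ukbh
Hunk 2: at line 10 remove [hiz] add [iqa,qrj,qvb] -> 17 lines: axp xslbk wplw bqz oing oktse xgqzg dum gtvg glgk cjxeb iqa qrj qvb xdxzg bfzv ukbh
Hunk 3: at line 3 remove [bqz] add [ncmqm,lai] -> 18 lines: axp xslbk wplw ncmqm lai oing oktse xgqzg dum gtvg glgk cjxeb iqa qrj qvb xdxzg bfzv ukbh
Hunk 4: at line 13 remove [qrj,qvb,xdxzg] add [avoe,ylv,rth] -> 18 lines: axp xslbk wplw ncmqm lai oing oktse xgqzg dum gtvg glgk cjxeb iqa avoe ylv rth bfzv ukbh
Final line count: 18

Answer: 18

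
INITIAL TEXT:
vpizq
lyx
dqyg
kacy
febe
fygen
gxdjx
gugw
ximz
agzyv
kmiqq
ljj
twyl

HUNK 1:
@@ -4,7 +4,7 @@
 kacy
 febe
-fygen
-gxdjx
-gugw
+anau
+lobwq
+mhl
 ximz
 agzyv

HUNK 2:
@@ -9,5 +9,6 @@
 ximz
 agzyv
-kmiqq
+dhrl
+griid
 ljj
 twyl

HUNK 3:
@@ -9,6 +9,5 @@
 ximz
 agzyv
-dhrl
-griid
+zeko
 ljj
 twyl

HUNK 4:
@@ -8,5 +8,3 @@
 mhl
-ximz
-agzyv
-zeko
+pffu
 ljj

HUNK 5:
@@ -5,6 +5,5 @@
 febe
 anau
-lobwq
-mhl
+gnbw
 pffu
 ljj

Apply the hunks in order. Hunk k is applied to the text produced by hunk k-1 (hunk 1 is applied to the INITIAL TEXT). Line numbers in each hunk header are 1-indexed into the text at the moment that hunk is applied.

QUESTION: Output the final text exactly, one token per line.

Hunk 1: at line 4 remove [fygen,gxdjx,gugw] add [anau,lobwq,mhl] -> 13 lines: vpizq lyx dqyg kacy febe anau lobwq mhl ximz agzyv kmiqq ljj twyl
Hunk 2: at line 9 remove [kmiqq] add [dhrl,griid] -> 14 lines: vpizq lyx dqyg kacy febe anau lobwq mhl ximz agzyv dhrl griid ljj twyl
Hunk 3: at line 9 remove [dhrl,griid] add [zeko] -> 13 lines: vpizq lyx dqyg kacy febe anau lobwq mhl ximz agzyv zeko ljj twyl
Hunk 4: at line 8 remove [ximz,agzyv,zeko] add [pffu] -> 11 lines: vpizq lyx dqyg kacy febe anau lobwq mhl pffu ljj twyl
Hunk 5: at line 5 remove [lobwq,mhl] add [gnbw] -> 10 lines: vpizq lyx dqyg kacy febe anau gnbw pffu ljj twyl

Answer: vpizq
lyx
dqyg
kacy
febe
anau
gnbw
pffu
ljj
twyl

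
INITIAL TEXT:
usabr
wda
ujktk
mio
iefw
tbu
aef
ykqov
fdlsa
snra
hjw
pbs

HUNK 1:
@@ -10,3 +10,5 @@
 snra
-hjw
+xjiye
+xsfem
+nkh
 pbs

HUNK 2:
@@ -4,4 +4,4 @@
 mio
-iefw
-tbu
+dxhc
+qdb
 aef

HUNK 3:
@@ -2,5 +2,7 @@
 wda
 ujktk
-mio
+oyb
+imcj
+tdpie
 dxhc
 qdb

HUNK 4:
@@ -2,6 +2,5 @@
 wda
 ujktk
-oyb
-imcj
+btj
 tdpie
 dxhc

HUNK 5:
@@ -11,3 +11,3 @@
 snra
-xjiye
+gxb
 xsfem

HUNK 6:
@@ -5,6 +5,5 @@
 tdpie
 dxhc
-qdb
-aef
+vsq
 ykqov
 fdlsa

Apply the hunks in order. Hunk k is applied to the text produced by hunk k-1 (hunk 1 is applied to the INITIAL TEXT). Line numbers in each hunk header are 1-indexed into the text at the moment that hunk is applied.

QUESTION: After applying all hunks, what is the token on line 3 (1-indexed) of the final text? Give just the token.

Answer: ujktk

Derivation:
Hunk 1: at line 10 remove [hjw] add [xjiye,xsfem,nkh] -> 14 lines: usabr wda ujktk mio iefw tbu aef ykqov fdlsa snra xjiye xsfem nkh pbs
Hunk 2: at line 4 remove [iefw,tbu] add [dxhc,qdb] -> 14 lines: usabr wda ujktk mio dxhc qdb aef ykqov fdlsa snra xjiye xsfem nkh pbs
Hunk 3: at line 2 remove [mio] add [oyb,imcj,tdpie] -> 16 lines: usabr wda ujktk oyb imcj tdpie dxhc qdb aef ykqov fdlsa snra xjiye xsfem nkh pbs
Hunk 4: at line 2 remove [oyb,imcj] add [btj] -> 15 lines: usabr wda ujktk btj tdpie dxhc qdb aef ykqov fdlsa snra xjiye xsfem nkh pbs
Hunk 5: at line 11 remove [xjiye] add [gxb] -> 15 lines: usabr wda ujktk btj tdpie dxhc qdb aef ykqov fdlsa snra gxb xsfem nkh pbs
Hunk 6: at line 5 remove [qdb,aef] add [vsq] -> 14 lines: usabr wda ujktk btj tdpie dxhc vsq ykqov fdlsa snra gxb xsfem nkh pbs
Final line 3: ujktk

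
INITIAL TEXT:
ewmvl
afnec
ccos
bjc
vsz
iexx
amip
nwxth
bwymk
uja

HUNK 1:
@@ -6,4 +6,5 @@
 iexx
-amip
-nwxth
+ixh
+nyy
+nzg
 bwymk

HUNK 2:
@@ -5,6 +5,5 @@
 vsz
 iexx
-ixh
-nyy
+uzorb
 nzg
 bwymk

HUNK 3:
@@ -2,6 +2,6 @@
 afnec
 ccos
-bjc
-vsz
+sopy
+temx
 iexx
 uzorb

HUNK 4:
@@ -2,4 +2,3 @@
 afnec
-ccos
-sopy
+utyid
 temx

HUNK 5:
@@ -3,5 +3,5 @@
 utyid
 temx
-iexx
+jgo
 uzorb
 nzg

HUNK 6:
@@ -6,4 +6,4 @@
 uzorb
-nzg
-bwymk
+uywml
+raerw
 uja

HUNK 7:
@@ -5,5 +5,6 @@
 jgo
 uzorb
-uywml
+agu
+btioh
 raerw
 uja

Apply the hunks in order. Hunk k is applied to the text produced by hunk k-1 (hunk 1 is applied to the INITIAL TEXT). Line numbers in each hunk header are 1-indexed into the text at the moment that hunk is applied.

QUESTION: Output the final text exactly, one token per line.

Answer: ewmvl
afnec
utyid
temx
jgo
uzorb
agu
btioh
raerw
uja

Derivation:
Hunk 1: at line 6 remove [amip,nwxth] add [ixh,nyy,nzg] -> 11 lines: ewmvl afnec ccos bjc vsz iexx ixh nyy nzg bwymk uja
Hunk 2: at line 5 remove [ixh,nyy] add [uzorb] -> 10 lines: ewmvl afnec ccos bjc vsz iexx uzorb nzg bwymk uja
Hunk 3: at line 2 remove [bjc,vsz] add [sopy,temx] -> 10 lines: ewmvl afnec ccos sopy temx iexx uzorb nzg bwymk uja
Hunk 4: at line 2 remove [ccos,sopy] add [utyid] -> 9 lines: ewmvl afnec utyid temx iexx uzorb nzg bwymk uja
Hunk 5: at line 3 remove [iexx] add [jgo] -> 9 lines: ewmvl afnec utyid temx jgo uzorb nzg bwymk uja
Hunk 6: at line 6 remove [nzg,bwymk] add [uywml,raerw] -> 9 lines: ewmvl afnec utyid temx jgo uzorb uywml raerw uja
Hunk 7: at line 5 remove [uywml] add [agu,btioh] -> 10 lines: ewmvl afnec utyid temx jgo uzorb agu btioh raerw uja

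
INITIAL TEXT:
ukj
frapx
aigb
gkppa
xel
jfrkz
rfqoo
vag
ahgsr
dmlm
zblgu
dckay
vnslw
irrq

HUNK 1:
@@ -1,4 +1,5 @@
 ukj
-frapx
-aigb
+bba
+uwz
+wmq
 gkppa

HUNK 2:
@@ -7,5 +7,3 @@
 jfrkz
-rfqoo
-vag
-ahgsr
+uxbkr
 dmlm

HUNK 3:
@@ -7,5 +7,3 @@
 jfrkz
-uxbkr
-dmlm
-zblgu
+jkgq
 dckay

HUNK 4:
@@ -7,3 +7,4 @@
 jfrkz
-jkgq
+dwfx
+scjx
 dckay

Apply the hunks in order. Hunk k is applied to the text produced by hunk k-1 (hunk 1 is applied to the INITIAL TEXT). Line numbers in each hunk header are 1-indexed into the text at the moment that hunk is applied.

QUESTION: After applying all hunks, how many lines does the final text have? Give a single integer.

Hunk 1: at line 1 remove [frapx,aigb] add [bba,uwz,wmq] -> 15 lines: ukj bba uwz wmq gkppa xel jfrkz rfqoo vag ahgsr dmlm zblgu dckay vnslw irrq
Hunk 2: at line 7 remove [rfqoo,vag,ahgsr] add [uxbkr] -> 13 lines: ukj bba uwz wmq gkppa xel jfrkz uxbkr dmlm zblgu dckay vnslw irrq
Hunk 3: at line 7 remove [uxbkr,dmlm,zblgu] add [jkgq] -> 11 lines: ukj bba uwz wmq gkppa xel jfrkz jkgq dckay vnslw irrq
Hunk 4: at line 7 remove [jkgq] add [dwfx,scjx] -> 12 lines: ukj bba uwz wmq gkppa xel jfrkz dwfx scjx dckay vnslw irrq
Final line count: 12

Answer: 12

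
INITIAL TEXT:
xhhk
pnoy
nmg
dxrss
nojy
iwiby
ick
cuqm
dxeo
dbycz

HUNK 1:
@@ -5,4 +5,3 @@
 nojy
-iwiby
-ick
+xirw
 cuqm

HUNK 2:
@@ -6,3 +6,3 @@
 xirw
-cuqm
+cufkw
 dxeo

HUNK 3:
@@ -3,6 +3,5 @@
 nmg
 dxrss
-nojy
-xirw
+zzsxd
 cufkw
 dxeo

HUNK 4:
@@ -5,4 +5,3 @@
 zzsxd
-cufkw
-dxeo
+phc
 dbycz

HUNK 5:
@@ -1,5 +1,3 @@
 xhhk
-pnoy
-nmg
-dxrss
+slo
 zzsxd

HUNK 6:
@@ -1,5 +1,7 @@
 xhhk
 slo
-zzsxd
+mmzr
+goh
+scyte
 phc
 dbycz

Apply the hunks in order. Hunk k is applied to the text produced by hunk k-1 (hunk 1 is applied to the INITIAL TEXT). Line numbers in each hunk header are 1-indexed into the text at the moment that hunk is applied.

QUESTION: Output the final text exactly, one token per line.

Answer: xhhk
slo
mmzr
goh
scyte
phc
dbycz

Derivation:
Hunk 1: at line 5 remove [iwiby,ick] add [xirw] -> 9 lines: xhhk pnoy nmg dxrss nojy xirw cuqm dxeo dbycz
Hunk 2: at line 6 remove [cuqm] add [cufkw] -> 9 lines: xhhk pnoy nmg dxrss nojy xirw cufkw dxeo dbycz
Hunk 3: at line 3 remove [nojy,xirw] add [zzsxd] -> 8 lines: xhhk pnoy nmg dxrss zzsxd cufkw dxeo dbycz
Hunk 4: at line 5 remove [cufkw,dxeo] add [phc] -> 7 lines: xhhk pnoy nmg dxrss zzsxd phc dbycz
Hunk 5: at line 1 remove [pnoy,nmg,dxrss] add [slo] -> 5 lines: xhhk slo zzsxd phc dbycz
Hunk 6: at line 1 remove [zzsxd] add [mmzr,goh,scyte] -> 7 lines: xhhk slo mmzr goh scyte phc dbycz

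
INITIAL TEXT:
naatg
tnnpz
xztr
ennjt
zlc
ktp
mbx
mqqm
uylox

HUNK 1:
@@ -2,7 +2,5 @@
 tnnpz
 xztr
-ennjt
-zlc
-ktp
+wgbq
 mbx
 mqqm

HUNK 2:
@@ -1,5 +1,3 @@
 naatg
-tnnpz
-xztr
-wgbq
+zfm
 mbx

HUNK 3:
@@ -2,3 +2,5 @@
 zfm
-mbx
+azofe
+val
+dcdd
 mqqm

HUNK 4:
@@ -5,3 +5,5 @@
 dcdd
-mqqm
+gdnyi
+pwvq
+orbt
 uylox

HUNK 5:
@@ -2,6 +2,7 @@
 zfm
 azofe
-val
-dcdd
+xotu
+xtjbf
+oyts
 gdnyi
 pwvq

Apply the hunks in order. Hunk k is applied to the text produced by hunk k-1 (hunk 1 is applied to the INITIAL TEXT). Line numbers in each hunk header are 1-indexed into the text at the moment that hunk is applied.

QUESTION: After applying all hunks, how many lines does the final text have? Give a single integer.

Hunk 1: at line 2 remove [ennjt,zlc,ktp] add [wgbq] -> 7 lines: naatg tnnpz xztr wgbq mbx mqqm uylox
Hunk 2: at line 1 remove [tnnpz,xztr,wgbq] add [zfm] -> 5 lines: naatg zfm mbx mqqm uylox
Hunk 3: at line 2 remove [mbx] add [azofe,val,dcdd] -> 7 lines: naatg zfm azofe val dcdd mqqm uylox
Hunk 4: at line 5 remove [mqqm] add [gdnyi,pwvq,orbt] -> 9 lines: naatg zfm azofe val dcdd gdnyi pwvq orbt uylox
Hunk 5: at line 2 remove [val,dcdd] add [xotu,xtjbf,oyts] -> 10 lines: naatg zfm azofe xotu xtjbf oyts gdnyi pwvq orbt uylox
Final line count: 10

Answer: 10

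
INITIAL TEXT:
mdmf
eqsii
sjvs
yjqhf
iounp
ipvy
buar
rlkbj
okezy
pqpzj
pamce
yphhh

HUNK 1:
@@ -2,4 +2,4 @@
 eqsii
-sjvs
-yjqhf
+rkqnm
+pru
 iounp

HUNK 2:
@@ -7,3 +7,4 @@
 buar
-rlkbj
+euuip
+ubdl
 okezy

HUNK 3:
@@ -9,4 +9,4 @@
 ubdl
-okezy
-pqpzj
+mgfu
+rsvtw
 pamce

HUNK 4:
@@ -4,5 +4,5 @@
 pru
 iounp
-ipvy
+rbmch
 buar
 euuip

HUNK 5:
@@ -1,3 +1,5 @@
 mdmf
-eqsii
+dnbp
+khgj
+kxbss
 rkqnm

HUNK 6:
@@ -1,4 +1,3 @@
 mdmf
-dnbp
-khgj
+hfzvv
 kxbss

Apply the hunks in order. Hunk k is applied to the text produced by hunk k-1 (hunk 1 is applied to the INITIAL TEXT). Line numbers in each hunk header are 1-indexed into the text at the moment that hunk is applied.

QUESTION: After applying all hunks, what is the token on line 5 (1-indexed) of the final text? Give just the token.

Hunk 1: at line 2 remove [sjvs,yjqhf] add [rkqnm,pru] -> 12 lines: mdmf eqsii rkqnm pru iounp ipvy buar rlkbj okezy pqpzj pamce yphhh
Hunk 2: at line 7 remove [rlkbj] add [euuip,ubdl] -> 13 lines: mdmf eqsii rkqnm pru iounp ipvy buar euuip ubdl okezy pqpzj pamce yphhh
Hunk 3: at line 9 remove [okezy,pqpzj] add [mgfu,rsvtw] -> 13 lines: mdmf eqsii rkqnm pru iounp ipvy buar euuip ubdl mgfu rsvtw pamce yphhh
Hunk 4: at line 4 remove [ipvy] add [rbmch] -> 13 lines: mdmf eqsii rkqnm pru iounp rbmch buar euuip ubdl mgfu rsvtw pamce yphhh
Hunk 5: at line 1 remove [eqsii] add [dnbp,khgj,kxbss] -> 15 lines: mdmf dnbp khgj kxbss rkqnm pru iounp rbmch buar euuip ubdl mgfu rsvtw pamce yphhh
Hunk 6: at line 1 remove [dnbp,khgj] add [hfzvv] -> 14 lines: mdmf hfzvv kxbss rkqnm pru iounp rbmch buar euuip ubdl mgfu rsvtw pamce yphhh
Final line 5: pru

Answer: pru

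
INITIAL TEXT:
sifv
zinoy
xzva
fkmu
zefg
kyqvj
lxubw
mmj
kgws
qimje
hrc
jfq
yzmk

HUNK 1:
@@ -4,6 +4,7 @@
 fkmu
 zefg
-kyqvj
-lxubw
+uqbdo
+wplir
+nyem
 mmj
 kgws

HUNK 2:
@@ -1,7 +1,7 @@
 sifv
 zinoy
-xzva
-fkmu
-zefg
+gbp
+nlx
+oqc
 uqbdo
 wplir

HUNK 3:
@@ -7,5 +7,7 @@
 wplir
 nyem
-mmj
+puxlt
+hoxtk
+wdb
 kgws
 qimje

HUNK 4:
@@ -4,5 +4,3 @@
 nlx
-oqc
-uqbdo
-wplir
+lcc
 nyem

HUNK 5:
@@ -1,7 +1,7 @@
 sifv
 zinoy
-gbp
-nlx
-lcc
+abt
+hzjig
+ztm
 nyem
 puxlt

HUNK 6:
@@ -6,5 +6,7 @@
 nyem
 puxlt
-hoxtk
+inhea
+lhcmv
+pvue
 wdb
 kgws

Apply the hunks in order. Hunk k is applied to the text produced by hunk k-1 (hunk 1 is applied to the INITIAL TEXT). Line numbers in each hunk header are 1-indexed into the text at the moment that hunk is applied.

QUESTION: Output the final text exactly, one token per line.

Hunk 1: at line 4 remove [kyqvj,lxubw] add [uqbdo,wplir,nyem] -> 14 lines: sifv zinoy xzva fkmu zefg uqbdo wplir nyem mmj kgws qimje hrc jfq yzmk
Hunk 2: at line 1 remove [xzva,fkmu,zefg] add [gbp,nlx,oqc] -> 14 lines: sifv zinoy gbp nlx oqc uqbdo wplir nyem mmj kgws qimje hrc jfq yzmk
Hunk 3: at line 7 remove [mmj] add [puxlt,hoxtk,wdb] -> 16 lines: sifv zinoy gbp nlx oqc uqbdo wplir nyem puxlt hoxtk wdb kgws qimje hrc jfq yzmk
Hunk 4: at line 4 remove [oqc,uqbdo,wplir] add [lcc] -> 14 lines: sifv zinoy gbp nlx lcc nyem puxlt hoxtk wdb kgws qimje hrc jfq yzmk
Hunk 5: at line 1 remove [gbp,nlx,lcc] add [abt,hzjig,ztm] -> 14 lines: sifv zinoy abt hzjig ztm nyem puxlt hoxtk wdb kgws qimje hrc jfq yzmk
Hunk 6: at line 6 remove [hoxtk] add [inhea,lhcmv,pvue] -> 16 lines: sifv zinoy abt hzjig ztm nyem puxlt inhea lhcmv pvue wdb kgws qimje hrc jfq yzmk

Answer: sifv
zinoy
abt
hzjig
ztm
nyem
puxlt
inhea
lhcmv
pvue
wdb
kgws
qimje
hrc
jfq
yzmk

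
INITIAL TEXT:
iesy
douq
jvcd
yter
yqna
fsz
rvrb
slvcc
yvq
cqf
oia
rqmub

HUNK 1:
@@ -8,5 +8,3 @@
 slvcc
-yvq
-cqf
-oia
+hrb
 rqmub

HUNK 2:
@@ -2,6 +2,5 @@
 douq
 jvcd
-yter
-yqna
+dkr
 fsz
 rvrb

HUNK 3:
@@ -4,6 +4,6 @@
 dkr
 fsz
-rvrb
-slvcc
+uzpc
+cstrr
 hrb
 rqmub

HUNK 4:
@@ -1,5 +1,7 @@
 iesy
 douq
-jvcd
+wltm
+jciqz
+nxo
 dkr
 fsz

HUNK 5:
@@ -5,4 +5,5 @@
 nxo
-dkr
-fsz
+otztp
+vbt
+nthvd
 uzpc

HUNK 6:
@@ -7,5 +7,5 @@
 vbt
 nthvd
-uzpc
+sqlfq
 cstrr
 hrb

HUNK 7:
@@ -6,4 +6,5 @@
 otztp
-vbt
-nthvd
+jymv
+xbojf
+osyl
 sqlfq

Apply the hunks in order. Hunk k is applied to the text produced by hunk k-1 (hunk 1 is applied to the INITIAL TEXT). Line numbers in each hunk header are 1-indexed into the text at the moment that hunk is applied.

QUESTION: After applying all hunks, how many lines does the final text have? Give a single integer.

Hunk 1: at line 8 remove [yvq,cqf,oia] add [hrb] -> 10 lines: iesy douq jvcd yter yqna fsz rvrb slvcc hrb rqmub
Hunk 2: at line 2 remove [yter,yqna] add [dkr] -> 9 lines: iesy douq jvcd dkr fsz rvrb slvcc hrb rqmub
Hunk 3: at line 4 remove [rvrb,slvcc] add [uzpc,cstrr] -> 9 lines: iesy douq jvcd dkr fsz uzpc cstrr hrb rqmub
Hunk 4: at line 1 remove [jvcd] add [wltm,jciqz,nxo] -> 11 lines: iesy douq wltm jciqz nxo dkr fsz uzpc cstrr hrb rqmub
Hunk 5: at line 5 remove [dkr,fsz] add [otztp,vbt,nthvd] -> 12 lines: iesy douq wltm jciqz nxo otztp vbt nthvd uzpc cstrr hrb rqmub
Hunk 6: at line 7 remove [uzpc] add [sqlfq] -> 12 lines: iesy douq wltm jciqz nxo otztp vbt nthvd sqlfq cstrr hrb rqmub
Hunk 7: at line 6 remove [vbt,nthvd] add [jymv,xbojf,osyl] -> 13 lines: iesy douq wltm jciqz nxo otztp jymv xbojf osyl sqlfq cstrr hrb rqmub
Final line count: 13

Answer: 13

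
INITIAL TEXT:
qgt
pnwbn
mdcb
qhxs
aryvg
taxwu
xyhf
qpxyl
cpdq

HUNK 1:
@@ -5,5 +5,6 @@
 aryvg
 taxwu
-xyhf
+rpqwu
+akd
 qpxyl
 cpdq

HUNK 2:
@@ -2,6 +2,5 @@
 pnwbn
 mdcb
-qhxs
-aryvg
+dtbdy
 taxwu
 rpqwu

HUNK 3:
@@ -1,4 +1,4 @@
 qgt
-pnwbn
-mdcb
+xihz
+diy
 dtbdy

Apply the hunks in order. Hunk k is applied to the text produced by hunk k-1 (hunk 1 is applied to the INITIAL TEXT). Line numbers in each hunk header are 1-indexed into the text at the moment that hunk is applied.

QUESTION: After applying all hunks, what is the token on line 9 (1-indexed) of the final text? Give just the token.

Answer: cpdq

Derivation:
Hunk 1: at line 5 remove [xyhf] add [rpqwu,akd] -> 10 lines: qgt pnwbn mdcb qhxs aryvg taxwu rpqwu akd qpxyl cpdq
Hunk 2: at line 2 remove [qhxs,aryvg] add [dtbdy] -> 9 lines: qgt pnwbn mdcb dtbdy taxwu rpqwu akd qpxyl cpdq
Hunk 3: at line 1 remove [pnwbn,mdcb] add [xihz,diy] -> 9 lines: qgt xihz diy dtbdy taxwu rpqwu akd qpxyl cpdq
Final line 9: cpdq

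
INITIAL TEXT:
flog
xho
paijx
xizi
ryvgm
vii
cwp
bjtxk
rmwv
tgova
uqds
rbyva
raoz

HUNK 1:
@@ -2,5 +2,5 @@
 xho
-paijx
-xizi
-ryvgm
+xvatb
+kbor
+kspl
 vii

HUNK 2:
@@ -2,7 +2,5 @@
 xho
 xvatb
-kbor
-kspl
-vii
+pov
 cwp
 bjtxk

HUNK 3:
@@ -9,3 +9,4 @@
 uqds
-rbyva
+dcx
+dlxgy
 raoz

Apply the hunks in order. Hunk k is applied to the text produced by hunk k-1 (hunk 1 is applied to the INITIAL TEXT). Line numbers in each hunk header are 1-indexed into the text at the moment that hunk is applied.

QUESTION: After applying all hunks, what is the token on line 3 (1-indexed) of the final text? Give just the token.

Hunk 1: at line 2 remove [paijx,xizi,ryvgm] add [xvatb,kbor,kspl] -> 13 lines: flog xho xvatb kbor kspl vii cwp bjtxk rmwv tgova uqds rbyva raoz
Hunk 2: at line 2 remove [kbor,kspl,vii] add [pov] -> 11 lines: flog xho xvatb pov cwp bjtxk rmwv tgova uqds rbyva raoz
Hunk 3: at line 9 remove [rbyva] add [dcx,dlxgy] -> 12 lines: flog xho xvatb pov cwp bjtxk rmwv tgova uqds dcx dlxgy raoz
Final line 3: xvatb

Answer: xvatb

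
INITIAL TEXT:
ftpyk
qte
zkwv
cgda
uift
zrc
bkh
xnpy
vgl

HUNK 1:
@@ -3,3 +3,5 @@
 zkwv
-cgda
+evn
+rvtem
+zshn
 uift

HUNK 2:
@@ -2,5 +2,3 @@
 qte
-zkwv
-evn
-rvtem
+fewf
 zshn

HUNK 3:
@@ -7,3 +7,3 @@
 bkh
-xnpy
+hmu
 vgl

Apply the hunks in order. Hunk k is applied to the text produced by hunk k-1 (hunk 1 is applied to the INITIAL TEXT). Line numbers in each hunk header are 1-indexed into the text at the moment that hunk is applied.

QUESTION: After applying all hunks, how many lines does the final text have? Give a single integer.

Answer: 9

Derivation:
Hunk 1: at line 3 remove [cgda] add [evn,rvtem,zshn] -> 11 lines: ftpyk qte zkwv evn rvtem zshn uift zrc bkh xnpy vgl
Hunk 2: at line 2 remove [zkwv,evn,rvtem] add [fewf] -> 9 lines: ftpyk qte fewf zshn uift zrc bkh xnpy vgl
Hunk 3: at line 7 remove [xnpy] add [hmu] -> 9 lines: ftpyk qte fewf zshn uift zrc bkh hmu vgl
Final line count: 9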